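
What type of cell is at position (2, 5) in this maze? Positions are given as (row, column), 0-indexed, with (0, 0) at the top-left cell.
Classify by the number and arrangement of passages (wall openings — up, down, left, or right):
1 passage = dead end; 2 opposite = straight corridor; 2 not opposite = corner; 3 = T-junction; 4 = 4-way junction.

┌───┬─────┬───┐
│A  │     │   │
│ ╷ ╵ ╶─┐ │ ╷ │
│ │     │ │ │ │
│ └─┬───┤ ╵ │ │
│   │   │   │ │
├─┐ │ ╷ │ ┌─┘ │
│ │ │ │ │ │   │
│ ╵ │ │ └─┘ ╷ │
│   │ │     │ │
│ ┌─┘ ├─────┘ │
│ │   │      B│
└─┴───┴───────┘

Checking cell at (2, 5):
Number of passages: 2
Cell type: corner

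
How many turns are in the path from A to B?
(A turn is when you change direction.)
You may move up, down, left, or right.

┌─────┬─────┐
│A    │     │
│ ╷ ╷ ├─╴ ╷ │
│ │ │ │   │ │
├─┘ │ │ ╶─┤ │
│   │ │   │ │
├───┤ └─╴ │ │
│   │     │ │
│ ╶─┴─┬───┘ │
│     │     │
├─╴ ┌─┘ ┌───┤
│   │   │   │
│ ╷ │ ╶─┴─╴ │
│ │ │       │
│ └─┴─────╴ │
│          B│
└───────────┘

Directions: right, right, down, down, down, right, right, up, left, up, right, up, right, down, down, down, down, left, left, down, left, down, right, right, right, down
Number of turns: 15

Solution:

┌─────┬─────┐
│A → ↓│  ↱ ↓│
│ ╷ ╷ ├─╴ ╷ │
│ │ │↓│↱ ↑│↓│
├─┘ │ │ ╶─┤ │
│   │↓│↑ ↰│↓│
├───┤ └─╴ │ │
│   │↳ → ↑│↓│
│ ╶─┴─┬───┘ │
│     │↓ ← ↲│
├─╴ ┌─┘ ┌───┤
│   │↓ ↲│   │
│ ╷ │ ╶─┴─╴ │
│ │ │↳ → → ↓│
│ └─┴─────╴ │
│          B│
└───────────┘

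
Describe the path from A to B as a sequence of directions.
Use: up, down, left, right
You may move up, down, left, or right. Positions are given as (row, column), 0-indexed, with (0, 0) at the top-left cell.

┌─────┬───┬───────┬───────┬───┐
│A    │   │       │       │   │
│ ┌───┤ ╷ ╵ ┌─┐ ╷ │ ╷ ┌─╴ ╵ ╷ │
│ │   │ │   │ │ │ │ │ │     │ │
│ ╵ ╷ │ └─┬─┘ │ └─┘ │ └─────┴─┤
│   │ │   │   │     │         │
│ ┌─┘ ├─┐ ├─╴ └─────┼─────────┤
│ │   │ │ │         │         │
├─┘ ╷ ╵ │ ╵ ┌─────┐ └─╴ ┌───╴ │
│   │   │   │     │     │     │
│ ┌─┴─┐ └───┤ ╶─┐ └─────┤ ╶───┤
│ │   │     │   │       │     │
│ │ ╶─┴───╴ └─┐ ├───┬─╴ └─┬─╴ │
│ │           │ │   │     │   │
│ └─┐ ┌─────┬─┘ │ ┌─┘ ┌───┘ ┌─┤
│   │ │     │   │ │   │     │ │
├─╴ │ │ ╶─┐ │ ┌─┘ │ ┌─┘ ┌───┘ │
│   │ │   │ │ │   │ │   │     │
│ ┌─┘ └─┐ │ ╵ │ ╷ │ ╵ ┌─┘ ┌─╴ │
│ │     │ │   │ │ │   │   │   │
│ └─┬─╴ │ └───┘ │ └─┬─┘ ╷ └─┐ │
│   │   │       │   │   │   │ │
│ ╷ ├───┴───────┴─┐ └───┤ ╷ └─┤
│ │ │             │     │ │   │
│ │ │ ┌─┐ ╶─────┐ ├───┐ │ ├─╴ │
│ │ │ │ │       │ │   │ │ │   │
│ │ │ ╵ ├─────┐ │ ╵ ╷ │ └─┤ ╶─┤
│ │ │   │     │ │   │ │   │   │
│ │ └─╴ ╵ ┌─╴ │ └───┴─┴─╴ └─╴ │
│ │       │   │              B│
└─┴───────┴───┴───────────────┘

Finding the path and converting it to directions:
Path through cells: (0,0) → (1,0) → (2,0) → (2,1) → (1,1) → (1,2) → (2,2) → (3,2) → (3,1) → (4,1) → (4,0) → (5,0) → (6,0) → (7,0) → (7,1) → (8,1) → (8,0) → (9,0) → (10,0) → (10,1) → (11,1) → (12,1) → (13,1) → (14,1) → (14,2) → (14,3) → (13,3) → (13,2) → (12,2) → (11,2) → (11,3) → (11,4) → (12,4) → (12,5) → (12,6) → (12,7) → (13,7) → (14,7) → (14,8) → (14,9) → (14,10) → (14,11) → (14,12) → (14,13) → (14,14)
Directions: down, down, right, up, right, down, down, left, down, left, down, down, down, right, down, left, down, down, right, down, down, down, down, right, right, up, left, up, up, right, right, down, right, right, right, down, down, right, right, right, right, right, right, right

Solution:

┌─────┬───┬───────┬───────┬───┐
│A    │   │       │       │   │
│ ┌───┤ ╷ ╵ ┌─┐ ╷ │ ╷ ┌─╴ ╵ ╷ │
│↓│↱ ↓│ │   │ │ │ │ │ │     │ │
│ ╵ ╷ │ └─┬─┘ │ └─┘ │ └─────┴─┤
│↳ ↑│↓│   │   │     │         │
│ ┌─┘ ├─┐ ├─╴ └─────┼─────────┤
│ │↓ ↲│ │ │         │         │
├─┘ ╷ ╵ │ ╵ ┌─────┐ └─╴ ┌───╴ │
│↓ ↲│   │   │     │     │     │
│ ┌─┴─┐ └───┤ ╶─┐ └─────┤ ╶───┤
│↓│   │     │   │       │     │
│ │ ╶─┴───╴ └─┐ ├───┬─╴ └─┬─╴ │
│↓│           │ │   │     │   │
│ └─┐ ┌─────┬─┘ │ ┌─┘ ┌───┘ ┌─┤
│↳ ↓│ │     │   │ │   │     │ │
├─╴ │ │ ╶─┐ │ ┌─┘ │ ┌─┘ ┌───┘ │
│↓ ↲│ │   │ │ │   │ │   │     │
│ ┌─┘ └─┐ │ ╵ │ ╷ │ ╵ ┌─┘ ┌─╴ │
│↓│     │ │   │ │ │   │   │   │
│ └─┬─╴ │ └───┘ │ └─┬─┘ ╷ └─┐ │
│↳ ↓│   │       │   │   │   │ │
│ ╷ ├───┴───────┴─┐ └───┤ ╷ └─┤
│ │↓│↱ → ↓        │     │ │   │
│ │ │ ┌─┐ ╶─────┐ ├───┐ │ ├─╴ │
│ │↓│↑│ │↳ → → ↓│ │   │ │ │   │
│ │ │ ╵ ├─────┐ │ ╵ ╷ │ └─┤ ╶─┤
│ │↓│↑ ↰│     │↓│   │ │   │   │
│ │ └─╴ ╵ ┌─╴ │ └───┴─┴─╴ └─╴ │
│ │↳ → ↑  │   │↳ → → → → → → B│
└─┴───────┴───┴───────────────┘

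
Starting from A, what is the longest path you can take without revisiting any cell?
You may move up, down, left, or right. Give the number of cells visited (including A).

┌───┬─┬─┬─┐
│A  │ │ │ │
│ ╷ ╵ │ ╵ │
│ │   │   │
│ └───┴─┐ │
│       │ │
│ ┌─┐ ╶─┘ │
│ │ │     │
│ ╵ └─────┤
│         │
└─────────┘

Finding longest simple path using DFS:
Start: (0, 0)
Longest path visits 12 cells
Path: A → down → down → right → right → down → right → right → up → up → left → up

Solution:

┌───┬─┬─┬─┐
│A  │ │B│ │
│ ╷ ╵ │ ╵ │
│↓│   │↑ ↰│
│ └───┴─┐ │
│↳ → ↓  │↑│
│ ┌─┐ ╶─┘ │
│ │ │↳ → ↑│
│ ╵ └─────┤
│         │
└─────────┘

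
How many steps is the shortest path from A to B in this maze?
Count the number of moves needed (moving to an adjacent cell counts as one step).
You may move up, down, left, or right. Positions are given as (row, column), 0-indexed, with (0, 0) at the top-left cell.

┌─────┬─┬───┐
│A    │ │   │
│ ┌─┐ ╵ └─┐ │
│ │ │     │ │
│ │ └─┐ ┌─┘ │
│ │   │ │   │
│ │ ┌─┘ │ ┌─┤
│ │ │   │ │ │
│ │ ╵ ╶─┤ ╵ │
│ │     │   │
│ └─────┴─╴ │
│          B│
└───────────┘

Using BFS to find shortest path:
Start: (0, 0), End: (5, 5)
Path found:
(0,0) → (1,0) → (2,0) → (3,0) → (4,0) → (5,0) → (5,1) → (5,2) → (5,3) → (5,4) → (5,5)
Number of steps: 10

Solution:

┌─────┬─┬───┐
│A    │ │   │
│ ┌─┐ ╵ └─┐ │
│↓│ │     │ │
│ │ └─┐ ┌─┘ │
│↓│   │ │   │
│ │ ┌─┘ │ ┌─┤
│↓│ │   │ │ │
│ │ ╵ ╶─┤ ╵ │
│↓│     │   │
│ └─────┴─╴ │
│↳ → → → → B│
└───────────┘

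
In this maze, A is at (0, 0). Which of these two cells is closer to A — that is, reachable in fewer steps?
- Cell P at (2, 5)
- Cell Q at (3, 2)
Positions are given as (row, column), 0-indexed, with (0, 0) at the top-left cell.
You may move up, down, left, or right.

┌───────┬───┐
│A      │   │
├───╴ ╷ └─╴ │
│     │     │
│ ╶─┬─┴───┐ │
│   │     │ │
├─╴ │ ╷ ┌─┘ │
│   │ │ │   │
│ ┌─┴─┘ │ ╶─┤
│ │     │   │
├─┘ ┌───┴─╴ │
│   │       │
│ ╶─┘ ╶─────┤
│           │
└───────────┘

Shortest path A → P at (2, 5): 7 steps
Shortest path A → Q at (3, 2): 27 steps

P is closer (7 steps vs 27 steps).

Path to P:

┌───────┬───┐
│A → → ↓│   │
├───╴ ╷ └─╴ │
│     │↳ → ↓│
│ ╶─┬─┴───┐ │
│   │     │P│
├─╴ │ ╷ ┌─┘ │
│   │ │ │   │
│ ┌─┴─┘ │ ╶─┤
│ │     │   │
├─┘ ┌───┴─╴ │
│   │       │
│ ╶─┘ ╶─────┤
│           │
└───────────┘

Path to Q:

┌───────┬───┐
│A → → ↓│   │
├───╴ ╷ └─╴ │
│     │↳ → ↓│
│ ╶─┬─┴───┐ │
│   │↓ ↰  │↓│
├─╴ │ ╷ ┌─┘ │
│   │Q│↑│↓ ↲│
│ ┌─┴─┘ │ ╶─┤
│ │↱ → ↑│↳ ↓│
├─┘ ┌───┴─╴ │
│↱ ↑│↓ ← ← ↲│
│ ╶─┘ ╶─────┤
│↑ ← ↲      │
└───────────┘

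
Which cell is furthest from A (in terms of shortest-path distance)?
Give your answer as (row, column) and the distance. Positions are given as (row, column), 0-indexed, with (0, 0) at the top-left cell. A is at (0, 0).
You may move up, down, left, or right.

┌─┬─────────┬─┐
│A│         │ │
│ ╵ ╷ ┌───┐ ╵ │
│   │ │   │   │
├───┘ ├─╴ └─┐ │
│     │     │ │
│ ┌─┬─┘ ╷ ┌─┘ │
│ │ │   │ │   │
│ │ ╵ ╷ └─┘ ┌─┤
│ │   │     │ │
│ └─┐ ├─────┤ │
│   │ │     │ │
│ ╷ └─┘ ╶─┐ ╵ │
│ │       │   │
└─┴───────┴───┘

Computing BFS distances from A to all cells:
Furthest cell: (4, 6)
Distance: 22 steps

Path from A to the furthest cell:

┌─┬─────────┬─┐
│A│↱ ↓      │ │
│ ╵ ╷ ┌───┐ ╵ │
│↳ ↑│↓│   │   │
├───┘ ├─╴ └─┐ │
│↓ ← ↲│     │ │
│ ┌─┬─┘ ╷ ┌─┘ │
│↓│ │   │ │   │
│ │ ╵ ╷ └─┘ ┌─┤
│↓│   │     │B│
│ └─┐ ├─────┤ │
│↳ ↓│ │↱ → ↓│↑│
│ ╷ └─┘ ╶─┐ ╵ │
│ │↳ → ↑  │↳ ↑│
└─┴───────┴───┘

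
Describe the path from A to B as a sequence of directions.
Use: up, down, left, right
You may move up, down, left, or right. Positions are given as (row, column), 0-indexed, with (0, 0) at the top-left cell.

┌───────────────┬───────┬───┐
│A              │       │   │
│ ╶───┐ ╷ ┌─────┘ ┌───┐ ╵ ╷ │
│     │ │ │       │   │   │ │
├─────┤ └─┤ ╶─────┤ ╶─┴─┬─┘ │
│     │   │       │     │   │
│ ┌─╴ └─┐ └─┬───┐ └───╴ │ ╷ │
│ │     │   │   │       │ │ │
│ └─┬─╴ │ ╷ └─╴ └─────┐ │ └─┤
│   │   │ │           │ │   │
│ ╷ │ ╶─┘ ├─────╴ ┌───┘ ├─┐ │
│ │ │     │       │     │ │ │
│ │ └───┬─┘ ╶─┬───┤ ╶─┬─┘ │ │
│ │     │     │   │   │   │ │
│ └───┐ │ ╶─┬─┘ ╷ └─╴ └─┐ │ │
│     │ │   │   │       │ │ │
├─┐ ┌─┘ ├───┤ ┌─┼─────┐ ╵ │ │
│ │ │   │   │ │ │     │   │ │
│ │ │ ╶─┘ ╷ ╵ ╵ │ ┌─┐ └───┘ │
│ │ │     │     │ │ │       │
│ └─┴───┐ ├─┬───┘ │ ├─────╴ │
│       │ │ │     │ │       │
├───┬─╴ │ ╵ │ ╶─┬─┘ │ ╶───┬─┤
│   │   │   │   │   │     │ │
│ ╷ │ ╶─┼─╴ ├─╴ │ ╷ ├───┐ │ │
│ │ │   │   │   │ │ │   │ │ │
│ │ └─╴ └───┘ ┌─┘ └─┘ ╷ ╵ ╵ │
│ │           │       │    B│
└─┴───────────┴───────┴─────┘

Finding the path and converting it to directions:
Path through cells: (0,0) → (0,1) → (0,2) → (0,3) → (1,3) → (2,3) → (2,4) → (3,4) → (4,4) → (5,4) → (5,3) → (5,2) → (4,2) → (4,3) → (3,3) → (3,2) → (2,2) → (2,1) → (2,0) → (3,0) → (4,0) → (4,1) → (5,1) → (6,1) → (6,2) → (6,3) → (7,3) → (8,3) → (8,2) → (9,2) → (9,3) → (9,4) → (8,4) → (8,5) → (9,5) → (9,6) → (8,6) → (7,6) → (7,7) → (6,7) → (6,8) → (7,8) → (7,9) → (7,10) → (6,10) → (6,9) → (5,9) → (5,10) → (5,11) → (4,11) → (3,11) → (3,10) → (3,9) → (3,8) → (2,8) → (2,7) → (2,6) → (2,5) → (1,5) → (1,6) → (1,7) → (1,8) → (0,8) → (0,9) → (0,10) → (0,11) → (1,11) → (1,12) → (0,12) → (0,13) → (1,13) → (2,13) → (2,12) → (3,12) → (4,12) → (4,13) → (5,13) → (6,13) → (7,13) → (8,13) → (9,13) → (10,13) → (10,12) → (10,11) → (10,10) → (11,10) → (11,11) → (11,12) → (12,12) → (13,12) → (13,13)
Directions: right, right, right, down, down, right, down, down, down, left, left, up, right, up, left, up, left, left, down, down, right, down, down, right, right, down, down, left, down, right, right, up, right, down, right, up, up, right, up, right, down, right, right, up, left, up, right, right, up, up, left, left, left, up, left, left, left, up, right, right, right, up, right, right, right, down, right, up, right, down, down, left, down, down, right, down, down, down, down, down, down, left, left, left, down, right, right, down, down, right

Solution:

┌───────────────┬───────┬───┐
│A → → ↓        │↱ → → ↓│↱ ↓│
│ ╶───┐ ╷ ┌─────┘ ┌───┐ ╵ ╷ │
│     │↓│ │↱ → → ↑│   │↳ ↑│↓│
├─────┤ └─┤ ╶─────┤ ╶─┴─┬─┘ │
│↓ ← ↰│↳ ↓│↑ ← ← ↰│     │↓ ↲│
│ ┌─╴ └─┐ └─┬───┐ └───╴ │ ╷ │
│↓│  ↑ ↰│↓  │   │↑ ← ← ↰│↓│ │
│ └─┬─╴ │ ╷ └─╴ └─────┐ │ └─┤
│↳ ↓│↱ ↑│↓│           │↑│↳ ↓│
│ ╷ │ ╶─┘ ├─────╴ ┌───┘ ├─┐ │
│ │↓│↑ ← ↲│       │↱ → ↑│ │↓│
│ │ └───┬─┘ ╶─┬───┤ ╶─┬─┘ │ │
│ │↳ → ↓│     │↱ ↓│↑ ↰│   │↓│
│ └───┐ │ ╶─┬─┘ ╷ └─╴ └─┐ │ │
│     │↓│   │↱ ↑│↳ → ↑  │ │↓│
├─┐ ┌─┘ ├───┤ ┌─┼─────┐ ╵ │ │
│ │ │↓ ↲│↱ ↓│↑│ │     │   │↓│
│ │ │ ╶─┘ ╷ ╵ ╵ │ ┌─┐ └───┘ │
│ │ │↳ → ↑│↳ ↑  │ │ │      ↓│
│ └─┴───┐ ├─┬───┘ │ ├─────╴ │
│       │ │ │     │ │↓ ← ← ↲│
├───┬─╴ │ ╵ │ ╶─┬─┘ │ ╶───┬─┤
│   │   │   │   │   │↳ → ↓│ │
│ ╷ │ ╶─┼─╴ ├─╴ │ ╷ ├───┐ │ │
│ │ │   │   │   │ │ │   │↓│ │
│ │ └─╴ └───┘ ┌─┘ └─┘ ╷ ╵ ╵ │
│ │           │       │  ↳ B│
└─┴───────────┴───────┴─────┘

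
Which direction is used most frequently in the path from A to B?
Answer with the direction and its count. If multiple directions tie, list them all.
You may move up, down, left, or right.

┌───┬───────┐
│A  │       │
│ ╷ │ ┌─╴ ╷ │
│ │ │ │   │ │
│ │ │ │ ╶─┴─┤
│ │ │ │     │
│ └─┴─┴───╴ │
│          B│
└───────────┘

Directions: down, down, down, right, right, right, right, right
Counts: {'down': 3, 'right': 5}
Most common: right (5 times)

Solution:

┌───┬───────┐
│A  │       │
│ ╷ │ ┌─╴ ╷ │
│↓│ │ │   │ │
│ │ │ │ ╶─┴─┤
│↓│ │ │     │
│ └─┴─┴───╴ │
│↳ → → → → B│
└───────────┘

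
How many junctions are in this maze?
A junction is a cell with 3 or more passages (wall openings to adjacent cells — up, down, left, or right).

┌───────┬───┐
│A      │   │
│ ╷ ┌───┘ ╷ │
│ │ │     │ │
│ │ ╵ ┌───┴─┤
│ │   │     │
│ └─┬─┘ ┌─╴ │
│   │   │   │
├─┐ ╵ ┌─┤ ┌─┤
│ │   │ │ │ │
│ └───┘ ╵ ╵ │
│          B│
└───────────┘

Checking each cell for number of passages:

Junctions found (3+ passages):
  (0, 1): 3 passages
  (5, 3): 3 passages
  (5, 4): 3 passages
Total junctions: 3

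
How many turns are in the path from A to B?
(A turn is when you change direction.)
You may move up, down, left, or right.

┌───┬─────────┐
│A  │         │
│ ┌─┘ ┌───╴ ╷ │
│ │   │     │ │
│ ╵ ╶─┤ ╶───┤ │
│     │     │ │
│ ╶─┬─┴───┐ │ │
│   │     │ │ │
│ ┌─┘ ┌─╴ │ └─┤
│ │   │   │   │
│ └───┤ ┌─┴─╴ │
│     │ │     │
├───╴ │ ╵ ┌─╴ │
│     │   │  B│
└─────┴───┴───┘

Directions: down, down, right, up, right, up, right, right, right, down, left, left, down, right, right, down, down, right, down, down
Number of turns: 12

Solution:

┌───┬─────────┐
│A  │↱ → → ↓  │
│ ┌─┘ ┌───╴ ╷ │
│↓│↱ ↑│↓ ← ↲│ │
│ ╵ ╶─┤ ╶───┤ │
│↳ ↑  │↳ → ↓│ │
│ ╶─┬─┴───┐ │ │
│   │     │↓│ │
│ ┌─┘ ┌─╴ │ └─┤
│ │   │   │↳ ↓│
│ └───┤ ┌─┴─╴ │
│     │ │    ↓│
├───╴ │ ╵ ┌─╴ │
│     │   │  B│
└─────┴───┴───┘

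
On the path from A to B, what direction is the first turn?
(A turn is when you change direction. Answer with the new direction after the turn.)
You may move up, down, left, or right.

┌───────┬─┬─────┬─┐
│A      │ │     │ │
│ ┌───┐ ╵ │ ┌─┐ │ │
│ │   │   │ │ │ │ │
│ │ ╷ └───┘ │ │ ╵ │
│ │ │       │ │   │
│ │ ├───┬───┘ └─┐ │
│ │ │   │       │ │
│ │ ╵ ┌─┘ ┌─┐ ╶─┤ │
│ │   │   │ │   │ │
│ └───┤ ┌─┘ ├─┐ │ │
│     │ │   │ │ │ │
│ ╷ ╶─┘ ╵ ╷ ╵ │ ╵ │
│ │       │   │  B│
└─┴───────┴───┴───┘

Directions: down, down, down, down, down, right, down, right, right, up, up, right, up, right, right, down, right, down, down, right
First turn direction: right

Solution:

┌───────┬─┬─────┬─┐
│A      │ │     │ │
│ ┌───┐ ╵ │ ┌─┐ │ │
│↓│   │   │ │ │ │ │
│ │ ╷ └───┘ │ │ ╵ │
│↓│ │       │ │   │
│ │ ├───┬───┘ └─┐ │
│↓│ │   │↱ → ↓  │ │
│ │ ╵ ┌─┘ ┌─┐ ╶─┤ │
│↓│   │↱ ↑│ │↳ ↓│ │
│ └───┤ ┌─┘ ├─┐ │ │
│↳ ↓  │↑│   │ │↓│ │
│ ╷ ╶─┘ ╵ ╷ ╵ │ ╵ │
│ │↳ → ↑  │   │↳ B│
└─┴───────┴───┴───┘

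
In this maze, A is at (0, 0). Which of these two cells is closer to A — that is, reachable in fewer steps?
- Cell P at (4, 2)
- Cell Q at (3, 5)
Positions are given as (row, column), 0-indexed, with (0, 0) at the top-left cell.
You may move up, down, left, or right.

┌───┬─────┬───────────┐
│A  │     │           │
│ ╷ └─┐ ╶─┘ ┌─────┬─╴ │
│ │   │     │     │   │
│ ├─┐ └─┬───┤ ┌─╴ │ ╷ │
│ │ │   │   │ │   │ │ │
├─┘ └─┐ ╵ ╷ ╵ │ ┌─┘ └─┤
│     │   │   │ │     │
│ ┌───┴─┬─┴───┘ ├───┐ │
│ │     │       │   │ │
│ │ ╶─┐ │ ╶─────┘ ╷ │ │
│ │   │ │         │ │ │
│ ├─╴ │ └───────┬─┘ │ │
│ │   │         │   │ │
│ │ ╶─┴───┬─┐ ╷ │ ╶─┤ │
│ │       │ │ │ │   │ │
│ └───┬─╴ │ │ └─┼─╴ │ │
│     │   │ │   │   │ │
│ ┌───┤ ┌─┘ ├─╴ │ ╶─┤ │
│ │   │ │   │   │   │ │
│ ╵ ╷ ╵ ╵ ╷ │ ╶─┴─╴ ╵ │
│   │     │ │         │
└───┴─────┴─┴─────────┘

Shortest path A → P at (4, 2): 54 steps
Shortest path A → Q at (3, 5): 10 steps

Q is closer (10 steps vs 54 steps).

Path to P:

┌───┬─────┬───────────┐
│A ↓│     │           │
│ ╷ └─┐ ╶─┘ ┌─────┬─╴ │
│ │↳ ↓│     │↱ → ↓│   │
│ ├─┐ └─┬───┤ ┌─╴ │ ╷ │
│ │ │↳ ↓│↱ ↓│↑│↓ ↲│ │ │
├─┘ └─┐ ╵ ╷ ╵ │ ┌─┘ └─┤
│     │↳ ↑│↳ ↑│↓│     │
│ ┌───┴─┬─┴───┘ ├───┐ │
│ │  P ↰│↓ ← ← ↲│↱ ↓│ │
│ │ ╶─┐ │ ╶─────┘ ╷ │ │
│ │   │↑│↳ → → → ↑│↓│ │
│ ├─╴ │ └───────┬─┘ │ │
│ │   │↑ ← ← ↰  │↓ ↲│ │
│ │ ╶─┴───┬─┐ ╷ │ ╶─┤ │
│ │       │ │↑│ │↳ ↓│ │
│ └───┬─╴ │ │ └─┼─╴ │ │
│     │   │ │↑ ↰│↓ ↲│ │
│ ┌───┤ ┌─┘ ├─╴ │ ╶─┤ │
│ │   │ │   │↱ ↑│↳ ↓│ │
│ ╵ ╷ ╵ ╵ ╷ │ ╶─┴─╴ ╵ │
│   │     │ │↑ ← ← ↲  │
└───┴─────┴─┴─────────┘

Path to Q:

┌───┬─────┬───────────┐
│A ↓│     │           │
│ ╷ └─┐ ╶─┘ ┌─────┬─╴ │
│ │↳ ↓│     │     │   │
│ ├─┐ └─┬───┤ ┌─╴ │ ╷ │
│ │ │↳ ↓│↱ ↓│ │   │ │ │
├─┘ └─┐ ╵ ╷ ╵ │ ┌─┘ └─┤
│     │↳ ↑│Q  │ │     │
│ ┌───┴─┬─┴───┘ ├───┐ │
│ │     │       │   │ │
│ │ ╶─┐ │ ╶─────┘ ╷ │ │
│ │   │ │         │ │ │
│ ├─╴ │ └───────┬─┘ │ │
│ │   │         │   │ │
│ │ ╶─┴───┬─┐ ╷ │ ╶─┤ │
│ │       │ │ │ │   │ │
│ └───┬─╴ │ │ └─┼─╴ │ │
│     │   │ │   │   │ │
│ ┌───┤ ┌─┘ ├─╴ │ ╶─┤ │
│ │   │ │   │   │   │ │
│ ╵ ╷ ╵ ╵ ╷ │ ╶─┴─╴ ╵ │
│   │     │ │         │
└───┴─────┴─┴─────────┘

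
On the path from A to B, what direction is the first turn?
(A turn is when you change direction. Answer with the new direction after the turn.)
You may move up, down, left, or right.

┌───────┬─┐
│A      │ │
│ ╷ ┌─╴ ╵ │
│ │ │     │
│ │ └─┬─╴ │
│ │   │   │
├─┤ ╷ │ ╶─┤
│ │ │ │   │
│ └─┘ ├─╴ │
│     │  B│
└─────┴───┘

Directions: right, right, right, down, right, down, left, down, right, down
First turn direction: down

Solution:

┌───────┬─┐
│A → → ↓│ │
│ ╷ ┌─╴ ╵ │
│ │ │  ↳ ↓│
│ │ └─┬─╴ │
│ │   │↓ ↲│
├─┤ ╷ │ ╶─┤
│ │ │ │↳ ↓│
│ └─┘ ├─╴ │
│     │  B│
└─────┴───┘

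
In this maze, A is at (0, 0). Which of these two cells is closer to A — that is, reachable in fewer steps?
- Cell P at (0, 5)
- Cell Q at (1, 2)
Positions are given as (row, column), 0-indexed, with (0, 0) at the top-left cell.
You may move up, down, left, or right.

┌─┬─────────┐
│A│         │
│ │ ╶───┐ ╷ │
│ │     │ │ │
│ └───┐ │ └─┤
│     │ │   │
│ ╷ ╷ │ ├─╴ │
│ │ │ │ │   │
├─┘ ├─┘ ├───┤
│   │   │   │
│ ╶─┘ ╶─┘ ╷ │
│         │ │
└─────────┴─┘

Shortest path A → P at (0, 5): 21 steps
Shortest path A → Q at (1, 2): 15 steps

Q is closer (15 steps vs 21 steps).

Path to P:

┌─┬─────────┐
│A│↱ → → → P│
│ │ ╶───┐ ╷ │
│↓│↑ ← ↰│ │ │
│ └───┐ │ └─┤
│↳ ↓  │↑│   │
│ ╷ ╷ │ ├─╴ │
│ │↓│ │↑│   │
├─┘ ├─┘ ├───┤
│↓ ↲│↱ ↑│   │
│ ╶─┘ ╶─┘ ╷ │
│↳ → ↑    │ │
└─────────┴─┘

Path to Q:

┌─┬─────────┐
│A│         │
│ │ ╶───┐ ╷ │
│↓│  Q ↰│ │ │
│ └───┐ │ └─┤
│↳ ↓  │↑│   │
│ ╷ ╷ │ ├─╴ │
│ │↓│ │↑│   │
├─┘ ├─┘ ├───┤
│↓ ↲│↱ ↑│   │
│ ╶─┘ ╶─┘ ╷ │
│↳ → ↑    │ │
└─────────┴─┘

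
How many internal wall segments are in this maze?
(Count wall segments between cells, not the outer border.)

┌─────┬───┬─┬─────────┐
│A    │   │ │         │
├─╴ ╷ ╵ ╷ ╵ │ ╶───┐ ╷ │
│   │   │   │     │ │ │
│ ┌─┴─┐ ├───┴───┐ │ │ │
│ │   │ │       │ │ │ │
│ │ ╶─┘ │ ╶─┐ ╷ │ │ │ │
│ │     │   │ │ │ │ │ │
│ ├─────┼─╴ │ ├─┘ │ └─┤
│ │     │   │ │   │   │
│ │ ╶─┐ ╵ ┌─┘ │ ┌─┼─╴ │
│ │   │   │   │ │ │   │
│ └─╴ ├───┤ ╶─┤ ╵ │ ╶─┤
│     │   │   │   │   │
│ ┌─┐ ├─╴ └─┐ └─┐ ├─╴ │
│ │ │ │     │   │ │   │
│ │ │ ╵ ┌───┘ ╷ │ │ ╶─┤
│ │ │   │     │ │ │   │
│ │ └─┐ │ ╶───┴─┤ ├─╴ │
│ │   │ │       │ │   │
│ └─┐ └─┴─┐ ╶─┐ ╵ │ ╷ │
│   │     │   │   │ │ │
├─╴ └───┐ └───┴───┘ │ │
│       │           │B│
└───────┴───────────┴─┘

Counting internal wall segments:
Total internal walls: 110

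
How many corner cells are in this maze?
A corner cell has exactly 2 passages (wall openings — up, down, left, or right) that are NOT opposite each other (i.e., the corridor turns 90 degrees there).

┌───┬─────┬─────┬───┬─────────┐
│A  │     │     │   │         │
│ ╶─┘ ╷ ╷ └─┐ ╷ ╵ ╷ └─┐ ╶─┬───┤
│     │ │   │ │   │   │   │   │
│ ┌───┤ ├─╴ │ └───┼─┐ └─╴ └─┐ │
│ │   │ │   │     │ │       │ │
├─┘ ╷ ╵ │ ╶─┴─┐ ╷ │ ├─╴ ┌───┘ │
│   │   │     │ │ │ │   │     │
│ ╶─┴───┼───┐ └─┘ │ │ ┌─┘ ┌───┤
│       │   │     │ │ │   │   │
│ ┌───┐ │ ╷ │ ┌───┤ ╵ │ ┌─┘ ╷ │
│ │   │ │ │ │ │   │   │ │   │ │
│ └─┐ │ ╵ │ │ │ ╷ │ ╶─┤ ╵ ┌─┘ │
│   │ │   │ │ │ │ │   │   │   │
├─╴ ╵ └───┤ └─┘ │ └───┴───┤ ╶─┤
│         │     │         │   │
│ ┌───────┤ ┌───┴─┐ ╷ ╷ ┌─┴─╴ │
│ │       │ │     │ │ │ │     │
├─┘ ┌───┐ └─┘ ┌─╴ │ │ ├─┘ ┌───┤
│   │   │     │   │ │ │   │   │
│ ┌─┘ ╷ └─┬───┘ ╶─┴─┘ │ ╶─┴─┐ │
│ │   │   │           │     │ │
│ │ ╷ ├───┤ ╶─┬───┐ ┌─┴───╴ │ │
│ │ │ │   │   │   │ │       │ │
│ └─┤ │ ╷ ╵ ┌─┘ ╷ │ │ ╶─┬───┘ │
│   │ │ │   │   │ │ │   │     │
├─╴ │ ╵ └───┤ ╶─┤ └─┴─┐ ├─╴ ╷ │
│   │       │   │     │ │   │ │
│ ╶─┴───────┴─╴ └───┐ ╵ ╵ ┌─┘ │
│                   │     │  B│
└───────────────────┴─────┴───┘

Counting corner cells (2 non-opposite passages):
Total corners: 111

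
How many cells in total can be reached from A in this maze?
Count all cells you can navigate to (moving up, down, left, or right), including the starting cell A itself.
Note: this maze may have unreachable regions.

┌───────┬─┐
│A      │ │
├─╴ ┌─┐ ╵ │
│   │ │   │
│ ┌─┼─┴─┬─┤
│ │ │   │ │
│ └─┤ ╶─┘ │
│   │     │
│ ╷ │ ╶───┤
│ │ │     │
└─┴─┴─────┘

Using BFS/flood-fill to find all reachable cells from A:
Maze size: 5 × 5 = 25 total cells
11 cell(s) are walled off and cannot be reached from A.
Reachable cells: 14

Reachable region (· marks reachable cells):

┌───────┬─┐
│A · · ·│·│
├─╴ ┌─┐ ╵ │
│· ·│ │· ·│
│ ┌─┼─┴─┬─┤
│·│ │   │ │
│ └─┤ ╶─┘ │
│· ·│     │
│ ╷ │ ╶───┤
│·│·│     │
└─┴─┴─────┘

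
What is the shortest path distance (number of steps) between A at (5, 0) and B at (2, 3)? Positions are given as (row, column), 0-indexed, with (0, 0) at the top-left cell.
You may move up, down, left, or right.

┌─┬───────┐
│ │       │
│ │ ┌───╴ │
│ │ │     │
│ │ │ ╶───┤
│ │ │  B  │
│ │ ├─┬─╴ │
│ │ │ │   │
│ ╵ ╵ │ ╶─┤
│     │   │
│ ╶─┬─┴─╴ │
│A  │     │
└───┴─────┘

Finding path from (5, 0) to (2, 3):
Path: (5,0) → (4,0) → (4,1) → (3,1) → (2,1) → (1,1) → (0,1) → (0,2) → (0,3) → (0,4) → (1,4) → (1,3) → (1,2) → (2,2) → (2,3)
Distance: 14 steps

Solution:

┌─┬───────┐
│ │↱ → → ↓│
│ │ ┌───╴ │
│ │↑│↓ ← ↲│
│ │ │ ╶───┤
│ │↑│↳ B  │
│ │ ├─┬─╴ │
│ │↑│ │   │
│ ╵ ╵ │ ╶─┤
│↱ ↑  │   │
│ ╶─┬─┴─╴ │
│A  │     │
└───┴─────┘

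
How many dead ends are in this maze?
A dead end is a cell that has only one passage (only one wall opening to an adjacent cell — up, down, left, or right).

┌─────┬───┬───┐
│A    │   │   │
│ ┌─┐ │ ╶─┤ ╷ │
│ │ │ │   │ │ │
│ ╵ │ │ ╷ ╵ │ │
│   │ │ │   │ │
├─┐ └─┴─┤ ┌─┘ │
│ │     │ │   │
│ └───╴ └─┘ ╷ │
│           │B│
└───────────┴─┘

Checking each cell for number of passages:

Dead ends found at positions:
  (0, 4)
  (1, 1)
  (2, 2)
  (2, 3)
  (3, 0)
  (3, 4)
  (4, 6)
Total dead ends: 7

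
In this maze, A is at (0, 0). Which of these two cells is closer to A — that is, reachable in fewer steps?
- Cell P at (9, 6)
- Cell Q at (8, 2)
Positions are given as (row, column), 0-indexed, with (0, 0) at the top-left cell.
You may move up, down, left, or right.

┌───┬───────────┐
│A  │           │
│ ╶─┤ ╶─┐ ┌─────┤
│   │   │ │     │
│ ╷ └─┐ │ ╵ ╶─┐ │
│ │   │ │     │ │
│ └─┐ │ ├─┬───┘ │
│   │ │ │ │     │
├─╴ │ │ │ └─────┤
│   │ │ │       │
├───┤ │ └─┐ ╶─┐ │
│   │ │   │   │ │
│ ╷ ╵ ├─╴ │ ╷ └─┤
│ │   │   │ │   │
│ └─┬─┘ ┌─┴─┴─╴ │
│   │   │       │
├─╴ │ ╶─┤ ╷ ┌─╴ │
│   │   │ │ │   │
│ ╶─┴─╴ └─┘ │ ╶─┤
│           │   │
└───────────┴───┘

Shortest path A → P at (9, 6): 29 steps
Shortest path A → Q at (8, 2): 22 steps

Q is closer (22 steps vs 29 steps).

Path to P:

┌───┬───────────┐
│A  │           │
│ ╶─┤ ╶─┐ ┌─────┤
│↳ ↓│   │ │     │
│ ╷ └─┐ │ ╵ ╶─┐ │
│ │↳ ↓│ │     │ │
│ └─┐ │ ├─┬───┘ │
│   │↓│ │ │     │
├─╴ │ │ │ └─────┤
│   │↓│ │       │
├───┤ │ └─┐ ╶─┐ │
│↓ ↰│↓│   │   │ │
│ ╷ ╵ ├─╴ │ ╷ └─┤
│↓│↑ ↲│   │ │   │
│ └─┬─┘ ┌─┴─┴─╴ │
│↳ ↓│   │  ↱ → ↓│
├─╴ │ ╶─┤ ╷ ┌─╴ │
│↓ ↲│   │ │↑│↓ ↲│
│ ╶─┴─╴ └─┘ │ ╶─┤
│↳ → → → → ↑│P  │
└───────────┴───┘

Path to Q:

┌───┬───────────┐
│A  │           │
│ ╶─┤ ╶─┐ ┌─────┤
│↳ ↓│   │ │     │
│ ╷ └─┐ │ ╵ ╶─┐ │
│ │↳ ↓│ │     │ │
│ └─┐ │ ├─┬───┘ │
│   │↓│ │ │     │
├─╴ │ │ │ └─────┤
│   │↓│ │       │
├───┤ │ └─┐ ╶─┐ │
│↓ ↰│↓│   │   │ │
│ ╷ ╵ ├─╴ │ ╷ └─┤
│↓│↑ ↲│   │ │   │
│ └─┬─┘ ┌─┴─┴─╴ │
│↳ ↓│   │       │
├─╴ │ ╶─┤ ╷ ┌─╴ │
│↓ ↲│Q ↰│ │ │   │
│ ╶─┴─╴ └─┘ │ ╶─┤
│↳ → → ↑    │   │
└───────────┴───┘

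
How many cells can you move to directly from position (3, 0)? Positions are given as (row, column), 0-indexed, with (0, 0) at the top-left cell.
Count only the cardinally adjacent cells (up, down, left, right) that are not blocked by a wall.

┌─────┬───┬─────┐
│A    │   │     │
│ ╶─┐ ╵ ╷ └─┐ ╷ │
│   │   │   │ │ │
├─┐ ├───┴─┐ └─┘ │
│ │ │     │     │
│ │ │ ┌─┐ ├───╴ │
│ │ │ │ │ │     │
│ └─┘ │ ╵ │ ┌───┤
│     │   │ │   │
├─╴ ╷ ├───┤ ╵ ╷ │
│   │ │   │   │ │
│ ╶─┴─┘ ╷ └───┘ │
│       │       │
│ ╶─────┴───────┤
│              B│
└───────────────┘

Checking passable neighbors of (3, 0):
Neighbors: (2, 0), (4, 0)
Count: 2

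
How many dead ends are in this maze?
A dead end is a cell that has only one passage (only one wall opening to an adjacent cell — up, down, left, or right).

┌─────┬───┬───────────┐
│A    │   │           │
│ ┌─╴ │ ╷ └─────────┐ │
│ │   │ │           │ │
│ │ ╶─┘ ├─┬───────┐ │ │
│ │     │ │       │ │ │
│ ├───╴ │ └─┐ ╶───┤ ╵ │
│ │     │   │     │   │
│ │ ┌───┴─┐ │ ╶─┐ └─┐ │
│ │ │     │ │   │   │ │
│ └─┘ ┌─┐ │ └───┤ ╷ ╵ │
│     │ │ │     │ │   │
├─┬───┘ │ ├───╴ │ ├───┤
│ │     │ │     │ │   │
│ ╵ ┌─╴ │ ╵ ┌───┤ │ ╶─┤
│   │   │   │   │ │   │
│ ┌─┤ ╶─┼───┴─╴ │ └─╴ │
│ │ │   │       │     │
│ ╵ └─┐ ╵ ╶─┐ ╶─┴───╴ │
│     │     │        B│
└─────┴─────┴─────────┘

Checking each cell for number of passages:

Dead ends found at positions:
  (0, 5)
  (2, 4)
  (2, 5)
  (2, 8)
  (4, 1)
  (4, 7)
  (5, 3)
  (6, 0)
  (6, 10)
  (7, 6)
  (8, 1)
  (9, 2)
  (9, 5)
Total dead ends: 13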